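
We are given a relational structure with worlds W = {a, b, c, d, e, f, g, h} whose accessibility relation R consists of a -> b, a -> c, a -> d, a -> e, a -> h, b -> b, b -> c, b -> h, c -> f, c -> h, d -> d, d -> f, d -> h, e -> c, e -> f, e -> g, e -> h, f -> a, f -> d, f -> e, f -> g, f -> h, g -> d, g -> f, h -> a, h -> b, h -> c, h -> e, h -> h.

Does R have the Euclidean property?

Euclidean: no — a R b and a R d, but not b R d.

No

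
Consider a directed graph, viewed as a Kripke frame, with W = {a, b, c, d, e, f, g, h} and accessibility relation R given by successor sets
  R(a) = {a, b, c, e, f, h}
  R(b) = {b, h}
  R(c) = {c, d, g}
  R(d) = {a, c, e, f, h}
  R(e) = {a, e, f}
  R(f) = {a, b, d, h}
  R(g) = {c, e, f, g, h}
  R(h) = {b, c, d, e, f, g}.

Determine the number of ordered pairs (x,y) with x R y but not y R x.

Enumerating: (a,b), (a,c), (a,h), (d,a), (d,e), (e,f), (f,b), (g,e), (g,f), (h,c), (h,e).

11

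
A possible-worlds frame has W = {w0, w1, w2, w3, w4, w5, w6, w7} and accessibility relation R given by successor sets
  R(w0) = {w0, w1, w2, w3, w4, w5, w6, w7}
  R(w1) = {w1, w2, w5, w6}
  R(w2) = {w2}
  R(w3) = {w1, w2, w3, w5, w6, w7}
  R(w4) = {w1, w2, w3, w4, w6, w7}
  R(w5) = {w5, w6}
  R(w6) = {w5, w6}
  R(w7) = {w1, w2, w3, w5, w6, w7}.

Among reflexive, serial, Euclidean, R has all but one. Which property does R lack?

Reflexive: yes — every world is R-related to itself.
Serial: yes — every world has a successor (e.g. w0 R w0).
Euclidean: no — w0 R w1 and w0 R w3, but not w1 R w3.
Only Euclidean fails.

Euclidean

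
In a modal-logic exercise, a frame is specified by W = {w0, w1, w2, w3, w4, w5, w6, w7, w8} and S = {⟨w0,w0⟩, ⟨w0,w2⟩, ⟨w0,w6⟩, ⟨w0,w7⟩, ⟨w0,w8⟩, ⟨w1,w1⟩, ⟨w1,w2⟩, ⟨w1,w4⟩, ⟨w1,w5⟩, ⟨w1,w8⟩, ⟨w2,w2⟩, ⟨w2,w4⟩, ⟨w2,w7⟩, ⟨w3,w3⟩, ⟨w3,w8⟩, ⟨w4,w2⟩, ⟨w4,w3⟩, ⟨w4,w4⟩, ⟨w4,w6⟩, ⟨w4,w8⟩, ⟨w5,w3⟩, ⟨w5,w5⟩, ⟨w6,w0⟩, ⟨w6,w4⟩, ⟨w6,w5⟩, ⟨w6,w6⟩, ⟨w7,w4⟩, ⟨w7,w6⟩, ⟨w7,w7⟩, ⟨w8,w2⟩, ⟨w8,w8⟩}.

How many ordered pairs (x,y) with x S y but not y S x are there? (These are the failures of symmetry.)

16

Enumerating: (w0,w2), (w0,w7), (w0,w8), (w1,w2), (w1,w4), (w1,w5), (w1,w8), (w2,w7), (w3,w8), (w4,w3), (w4,w8), (w5,w3), (w6,w5), (w7,w4), (w7,w6), (w8,w2).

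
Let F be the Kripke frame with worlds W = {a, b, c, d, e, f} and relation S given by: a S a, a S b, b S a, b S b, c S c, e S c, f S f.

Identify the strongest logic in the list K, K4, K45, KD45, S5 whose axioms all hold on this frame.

Transitive (axiom 4): yes — every two-step S-path is closed by a direct edge.
Euclidean (axiom 5): yes — any two successors of a common world are S-related.
Serial (axiom D): no — d has no S-successor.
Reflexive (axiom T): no — d is not related to itself.
So F validates K, K4, K45; KD45 would additionally require S to be serial. The strongest is K45.

K45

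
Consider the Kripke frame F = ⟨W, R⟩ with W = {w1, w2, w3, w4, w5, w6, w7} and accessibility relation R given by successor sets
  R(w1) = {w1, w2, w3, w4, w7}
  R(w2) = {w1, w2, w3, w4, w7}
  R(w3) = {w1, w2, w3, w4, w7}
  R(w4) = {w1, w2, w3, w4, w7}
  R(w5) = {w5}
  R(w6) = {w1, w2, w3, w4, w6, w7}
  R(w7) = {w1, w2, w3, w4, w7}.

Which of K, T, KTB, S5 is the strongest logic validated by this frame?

T

Reflexive (axiom T): yes — every world is R-related to itself.
Symmetric (axiom B): no — w6 R w1 but not w1 R w6.
Euclidean (axiom 5): no — w6 R w1 and w6 R w6, but not w1 R w6.
So F validates K, T; KTB would additionally require R to be symmetric. The strongest is T.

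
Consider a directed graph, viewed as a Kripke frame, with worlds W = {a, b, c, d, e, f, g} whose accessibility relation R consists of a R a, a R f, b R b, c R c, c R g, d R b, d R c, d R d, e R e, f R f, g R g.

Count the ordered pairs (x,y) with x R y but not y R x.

4

Enumerating: (a,f), (c,g), (d,b), (d,c).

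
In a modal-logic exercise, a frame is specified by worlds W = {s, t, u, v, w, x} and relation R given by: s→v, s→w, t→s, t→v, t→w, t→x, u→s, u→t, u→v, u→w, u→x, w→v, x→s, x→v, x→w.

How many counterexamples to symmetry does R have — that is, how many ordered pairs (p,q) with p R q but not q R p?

15

Enumerating: (s,v), (s,w), (t,s), (t,v), (t,w), (t,x), (u,s), (u,t), (u,v), (u,w), (u,x), (w,v), (x,s), (x,v), (x,w).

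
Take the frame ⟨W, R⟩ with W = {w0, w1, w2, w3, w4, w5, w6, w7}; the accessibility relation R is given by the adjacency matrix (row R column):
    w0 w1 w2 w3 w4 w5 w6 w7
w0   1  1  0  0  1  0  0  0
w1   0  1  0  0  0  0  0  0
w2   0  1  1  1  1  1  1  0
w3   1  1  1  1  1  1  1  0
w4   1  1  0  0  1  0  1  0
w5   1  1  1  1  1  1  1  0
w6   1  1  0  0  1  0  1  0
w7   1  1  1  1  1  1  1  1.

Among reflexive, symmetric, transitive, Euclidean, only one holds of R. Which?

reflexive

Reflexive: yes — every world is R-related to itself.
Symmetric: no — w0 R w1 but not w1 R w0.
Transitive: no — w0 R w4 and w4 R w6, but not w0 R w6.
Euclidean: no — w0 R w1 and w0 R w4, but not w1 R w4.
Only reflexive holds.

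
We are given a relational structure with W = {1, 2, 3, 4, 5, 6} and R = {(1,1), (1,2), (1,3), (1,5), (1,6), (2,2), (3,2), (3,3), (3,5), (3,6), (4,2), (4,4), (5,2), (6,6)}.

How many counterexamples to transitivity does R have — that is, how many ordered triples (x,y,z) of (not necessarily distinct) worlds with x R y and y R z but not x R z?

0

R is transitive; there are no such tuples.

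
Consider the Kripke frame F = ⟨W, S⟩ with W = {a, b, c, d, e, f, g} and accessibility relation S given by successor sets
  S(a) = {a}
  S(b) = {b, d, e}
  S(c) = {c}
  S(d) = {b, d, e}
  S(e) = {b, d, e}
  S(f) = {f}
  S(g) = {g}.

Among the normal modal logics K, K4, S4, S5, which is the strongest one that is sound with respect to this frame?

S5

Transitive (axiom 4): yes — every two-step S-path is closed by a direct edge.
Reflexive (axiom T): yes — every world is S-related to itself.
Euclidean (axiom 5): yes — any two successors of a common world are S-related.
So F validates K, K4, S4, S5. The strongest is S5.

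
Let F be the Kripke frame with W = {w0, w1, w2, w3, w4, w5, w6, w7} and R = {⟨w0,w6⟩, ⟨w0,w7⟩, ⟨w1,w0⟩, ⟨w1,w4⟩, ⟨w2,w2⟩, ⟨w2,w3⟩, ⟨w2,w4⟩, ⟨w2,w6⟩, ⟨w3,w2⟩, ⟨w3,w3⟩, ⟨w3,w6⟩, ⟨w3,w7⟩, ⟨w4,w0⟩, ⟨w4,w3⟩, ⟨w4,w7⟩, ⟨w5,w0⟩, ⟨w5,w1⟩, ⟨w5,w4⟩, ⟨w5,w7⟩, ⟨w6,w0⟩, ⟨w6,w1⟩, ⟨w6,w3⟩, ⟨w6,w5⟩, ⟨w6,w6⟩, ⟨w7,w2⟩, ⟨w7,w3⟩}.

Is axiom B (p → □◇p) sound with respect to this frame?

No

The schema B characterises exactly the symmetric frames.
Symmetric: no — w0 R w7 but not w7 R w0.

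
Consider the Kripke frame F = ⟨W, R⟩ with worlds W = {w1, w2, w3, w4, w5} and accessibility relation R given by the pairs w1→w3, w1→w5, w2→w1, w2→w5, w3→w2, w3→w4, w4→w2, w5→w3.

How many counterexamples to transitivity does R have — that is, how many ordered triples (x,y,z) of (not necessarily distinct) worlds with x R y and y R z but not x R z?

10

Enumerating: (w1,w3,w2), (w1,w3,w4), (w2,w1,w3), (w2,w5,w3), (w3,w2,w1), (w3,w2,w5), (w4,w2,w1), (w4,w2,w5), (w5,w3,w2), (w5,w3,w4).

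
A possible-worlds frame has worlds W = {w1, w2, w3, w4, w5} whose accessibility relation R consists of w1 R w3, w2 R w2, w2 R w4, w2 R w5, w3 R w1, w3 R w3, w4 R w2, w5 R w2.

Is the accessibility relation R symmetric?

Yes

Symmetric: yes — every pair in R has its reverse in R.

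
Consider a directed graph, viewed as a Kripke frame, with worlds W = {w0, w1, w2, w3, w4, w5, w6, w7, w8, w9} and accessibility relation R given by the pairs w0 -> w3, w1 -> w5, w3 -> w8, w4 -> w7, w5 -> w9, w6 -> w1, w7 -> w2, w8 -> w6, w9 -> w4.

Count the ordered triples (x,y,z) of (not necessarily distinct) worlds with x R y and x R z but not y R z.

Enumerating: (w0,w3,w3), (w1,w5,w5), (w3,w8,w8), (w4,w7,w7), (w5,w9,w9), (w6,w1,w1), (w7,w2,w2), (w8,w6,w6), (w9,w4,w4).

9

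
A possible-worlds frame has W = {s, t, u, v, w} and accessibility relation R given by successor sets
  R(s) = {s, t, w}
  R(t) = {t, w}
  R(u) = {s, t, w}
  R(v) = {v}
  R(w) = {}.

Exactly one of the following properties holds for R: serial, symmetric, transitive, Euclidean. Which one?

transitive

Serial: no — w has no R-successor.
Symmetric: no — s R t but not t R s.
Transitive: yes — every two-step R-path is closed by a direct edge.
Euclidean: no — s R w and s R t, but not w R t.
Only transitive holds.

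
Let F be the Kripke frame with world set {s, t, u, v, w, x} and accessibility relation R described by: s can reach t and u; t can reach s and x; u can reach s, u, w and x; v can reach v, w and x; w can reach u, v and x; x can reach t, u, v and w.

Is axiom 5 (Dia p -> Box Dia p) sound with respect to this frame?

No

Axiom 5 corresponds to the accessibility relation being Euclidean.
Euclidean: no — s R t and s R u, but not t R u.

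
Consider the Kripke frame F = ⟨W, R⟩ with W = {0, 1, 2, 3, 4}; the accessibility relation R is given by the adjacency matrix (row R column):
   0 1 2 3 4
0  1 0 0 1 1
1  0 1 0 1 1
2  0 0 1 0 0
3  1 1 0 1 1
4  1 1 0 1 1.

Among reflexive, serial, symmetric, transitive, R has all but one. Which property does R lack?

transitive

Reflexive: yes — every world is R-related to itself.
Serial: yes — every world has a successor (e.g. 0 R 0).
Symmetric: yes — every pair in R has its reverse in R.
Transitive: no — 0 R 3 and 3 R 1, but not 0 R 1.
Only transitive fails.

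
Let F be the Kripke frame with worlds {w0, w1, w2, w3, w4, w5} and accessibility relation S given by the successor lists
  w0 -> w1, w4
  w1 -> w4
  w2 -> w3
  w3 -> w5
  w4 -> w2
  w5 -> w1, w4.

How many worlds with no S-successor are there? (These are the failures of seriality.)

0

S is serial; there are no such worlds.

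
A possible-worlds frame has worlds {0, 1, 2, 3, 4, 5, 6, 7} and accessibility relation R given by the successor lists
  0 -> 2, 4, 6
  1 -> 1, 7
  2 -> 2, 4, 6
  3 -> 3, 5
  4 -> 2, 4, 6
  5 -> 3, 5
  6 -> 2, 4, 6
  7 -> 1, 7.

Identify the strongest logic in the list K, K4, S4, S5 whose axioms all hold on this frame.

K4

Transitive (axiom 4): yes — every two-step R-path is closed by a direct edge.
Reflexive (axiom T): no — 0 is not related to itself.
Euclidean (axiom 5): yes — any two successors of a common world are R-related.
So F validates K, K4; S4 would additionally require R to be reflexive. The strongest is K4.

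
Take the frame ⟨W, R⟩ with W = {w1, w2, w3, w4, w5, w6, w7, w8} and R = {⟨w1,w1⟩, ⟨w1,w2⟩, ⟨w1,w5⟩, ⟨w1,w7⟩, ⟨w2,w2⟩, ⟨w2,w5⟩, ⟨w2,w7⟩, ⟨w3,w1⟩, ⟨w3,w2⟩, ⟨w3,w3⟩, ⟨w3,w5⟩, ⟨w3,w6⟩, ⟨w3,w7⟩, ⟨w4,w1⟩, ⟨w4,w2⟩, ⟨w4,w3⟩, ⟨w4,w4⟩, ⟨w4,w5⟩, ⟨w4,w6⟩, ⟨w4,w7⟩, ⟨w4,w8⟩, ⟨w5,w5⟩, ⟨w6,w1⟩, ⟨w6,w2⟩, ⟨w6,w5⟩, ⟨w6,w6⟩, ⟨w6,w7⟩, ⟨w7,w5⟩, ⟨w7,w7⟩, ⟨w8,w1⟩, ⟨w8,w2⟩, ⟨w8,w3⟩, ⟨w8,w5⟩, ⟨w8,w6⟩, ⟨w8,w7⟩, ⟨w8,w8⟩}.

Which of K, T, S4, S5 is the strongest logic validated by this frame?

S4

Reflexive (axiom T): yes — every world is R-related to itself.
Transitive (axiom 4): yes — every two-step R-path is closed by a direct edge.
Euclidean (axiom 5): no — w1 R w5 and w1 R w2, but not w5 R w2.
So F validates K, T, S4; S5 would additionally require R to be Euclidean. The strongest is S4.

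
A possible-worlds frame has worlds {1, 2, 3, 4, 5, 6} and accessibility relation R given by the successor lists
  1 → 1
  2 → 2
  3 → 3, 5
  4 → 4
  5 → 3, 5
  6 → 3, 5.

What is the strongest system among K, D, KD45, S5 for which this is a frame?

Serial (axiom D): yes — every world has a successor (e.g. 1 R 1).
Euclidean (axiom 5): yes — any two successors of a common world are R-related.
Transitive (axiom 4): yes — every two-step R-path is closed by a direct edge.
Reflexive (axiom T): no — 6 is not related to itself.
So F validates K, D, KD45; S5 would additionally require R to be reflexive. The strongest is KD45.

KD45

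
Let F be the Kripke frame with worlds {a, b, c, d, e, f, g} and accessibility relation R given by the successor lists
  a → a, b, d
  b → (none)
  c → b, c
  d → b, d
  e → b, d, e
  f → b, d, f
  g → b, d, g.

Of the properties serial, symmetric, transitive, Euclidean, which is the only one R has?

transitive

Serial: no — b has no R-successor.
Symmetric: no — a R b but not b R a.
Transitive: yes — every two-step R-path is closed by a direct edge.
Euclidean: no — a R b and a R d, but not b R d.
Only transitive holds.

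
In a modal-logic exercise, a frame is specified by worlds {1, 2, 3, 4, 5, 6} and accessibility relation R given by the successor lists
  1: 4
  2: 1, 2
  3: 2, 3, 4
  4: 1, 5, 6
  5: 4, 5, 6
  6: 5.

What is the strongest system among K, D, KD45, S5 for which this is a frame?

D

Serial (axiom D): yes — every world has a successor (e.g. 1 R 4).
Euclidean (axiom 5): no — 3 R 2 and 3 R 4, but not 2 R 4.
Transitive (axiom 4): no — 1 R 4 and 4 R 5, but not 1 R 5.
Reflexive (axiom T): no — 1 is not related to itself.
So F validates K, D; KD45 would additionally require R to be Euclidean and transitive. The strongest is D.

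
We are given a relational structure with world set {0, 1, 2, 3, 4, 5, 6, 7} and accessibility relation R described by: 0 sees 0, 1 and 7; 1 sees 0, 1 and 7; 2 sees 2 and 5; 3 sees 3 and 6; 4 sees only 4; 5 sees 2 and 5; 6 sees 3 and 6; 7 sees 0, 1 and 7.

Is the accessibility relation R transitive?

Yes

Transitive: yes — every two-step R-path is closed by a direct edge.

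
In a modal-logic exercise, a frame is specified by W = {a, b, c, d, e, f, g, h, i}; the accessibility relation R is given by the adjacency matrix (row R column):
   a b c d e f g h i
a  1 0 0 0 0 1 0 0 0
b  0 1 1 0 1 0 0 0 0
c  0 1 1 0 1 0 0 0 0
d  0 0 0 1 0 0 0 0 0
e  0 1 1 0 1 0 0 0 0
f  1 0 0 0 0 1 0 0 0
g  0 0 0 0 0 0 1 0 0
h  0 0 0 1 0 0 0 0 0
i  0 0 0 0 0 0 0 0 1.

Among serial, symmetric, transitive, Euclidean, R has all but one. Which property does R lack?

symmetric

Serial: yes — every world has a successor (e.g. a R a).
Symmetric: no — h R d but not d R h.
Transitive: yes — every two-step R-path is closed by a direct edge.
Euclidean: yes — any two successors of a common world are R-related.
Only symmetric fails.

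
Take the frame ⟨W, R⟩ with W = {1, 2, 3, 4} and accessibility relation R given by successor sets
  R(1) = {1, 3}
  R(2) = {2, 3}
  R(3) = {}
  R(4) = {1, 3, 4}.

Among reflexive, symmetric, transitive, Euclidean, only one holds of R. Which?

Reflexive: no — 3 is not related to itself.
Symmetric: no — 1 R 3 but not 3 R 1.
Transitive: yes — every two-step R-path is closed by a direct edge.
Euclidean: no — 4 R 3 and 4 R 1, but not 3 R 1.
Only transitive holds.

transitive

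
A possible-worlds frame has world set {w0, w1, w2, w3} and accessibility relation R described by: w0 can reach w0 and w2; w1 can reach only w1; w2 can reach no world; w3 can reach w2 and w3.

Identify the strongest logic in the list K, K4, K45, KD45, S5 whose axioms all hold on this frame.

K4

Transitive (axiom 4): yes — every two-step R-path is closed by a direct edge.
Euclidean (axiom 5): no — w0 R w2 and w0 R w0, but not w2 R w0.
Serial (axiom D): no — w2 has no R-successor.
Reflexive (axiom T): no — w2 is not related to itself.
So F validates K, K4; K45 would additionally require R to be Euclidean. The strongest is K4.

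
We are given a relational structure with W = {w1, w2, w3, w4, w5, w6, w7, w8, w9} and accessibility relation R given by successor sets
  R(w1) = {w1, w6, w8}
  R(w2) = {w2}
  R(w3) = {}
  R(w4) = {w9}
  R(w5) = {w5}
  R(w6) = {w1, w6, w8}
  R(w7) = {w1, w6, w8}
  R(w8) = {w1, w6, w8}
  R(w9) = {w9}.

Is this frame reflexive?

No

Reflexive: no — w3 is not related to itself.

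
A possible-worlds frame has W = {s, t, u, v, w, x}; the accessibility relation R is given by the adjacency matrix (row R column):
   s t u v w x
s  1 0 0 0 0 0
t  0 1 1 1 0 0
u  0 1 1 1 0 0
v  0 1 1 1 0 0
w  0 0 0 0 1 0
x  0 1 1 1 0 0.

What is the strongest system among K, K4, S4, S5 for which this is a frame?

Transitive (axiom 4): yes — every two-step R-path is closed by a direct edge.
Reflexive (axiom T): no — x is not related to itself.
Euclidean (axiom 5): yes — any two successors of a common world are R-related.
So F validates K, K4; S4 would additionally require R to be reflexive. The strongest is K4.

K4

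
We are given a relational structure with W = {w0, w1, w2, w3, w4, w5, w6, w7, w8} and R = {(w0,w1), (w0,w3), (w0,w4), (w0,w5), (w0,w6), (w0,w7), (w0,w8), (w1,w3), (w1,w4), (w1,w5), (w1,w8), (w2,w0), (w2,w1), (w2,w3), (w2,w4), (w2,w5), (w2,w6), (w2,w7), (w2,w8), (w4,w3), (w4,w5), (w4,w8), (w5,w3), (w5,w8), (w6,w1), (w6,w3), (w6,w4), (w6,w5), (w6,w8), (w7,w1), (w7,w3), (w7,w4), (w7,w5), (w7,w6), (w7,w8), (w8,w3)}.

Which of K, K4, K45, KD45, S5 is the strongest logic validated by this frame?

K4

Transitive (axiom 4): yes — every two-step R-path is closed by a direct edge.
Euclidean (axiom 5): no — w0 R w1 and w0 R w6, but not w1 R w6.
Serial (axiom D): no — w3 has no R-successor.
Reflexive (axiom T): no — w0 is not related to itself.
So F validates K, K4; K45 would additionally require R to be Euclidean. The strongest is K4.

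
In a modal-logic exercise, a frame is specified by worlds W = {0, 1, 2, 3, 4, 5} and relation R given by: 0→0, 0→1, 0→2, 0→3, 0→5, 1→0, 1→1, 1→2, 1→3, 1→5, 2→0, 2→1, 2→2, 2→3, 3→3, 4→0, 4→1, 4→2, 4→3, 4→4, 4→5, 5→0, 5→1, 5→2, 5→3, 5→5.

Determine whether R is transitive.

No

Transitive: no — 2 R 0 and 0 R 5, but not 2 R 5.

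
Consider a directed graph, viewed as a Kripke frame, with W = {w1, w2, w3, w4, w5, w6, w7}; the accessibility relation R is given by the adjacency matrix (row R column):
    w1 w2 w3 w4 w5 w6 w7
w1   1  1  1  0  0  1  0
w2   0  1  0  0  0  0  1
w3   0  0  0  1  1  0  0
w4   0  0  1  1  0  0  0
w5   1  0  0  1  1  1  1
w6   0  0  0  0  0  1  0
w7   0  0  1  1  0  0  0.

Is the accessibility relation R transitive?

No

Transitive: no — w1 R w2 and w2 R w7, but not w1 R w7.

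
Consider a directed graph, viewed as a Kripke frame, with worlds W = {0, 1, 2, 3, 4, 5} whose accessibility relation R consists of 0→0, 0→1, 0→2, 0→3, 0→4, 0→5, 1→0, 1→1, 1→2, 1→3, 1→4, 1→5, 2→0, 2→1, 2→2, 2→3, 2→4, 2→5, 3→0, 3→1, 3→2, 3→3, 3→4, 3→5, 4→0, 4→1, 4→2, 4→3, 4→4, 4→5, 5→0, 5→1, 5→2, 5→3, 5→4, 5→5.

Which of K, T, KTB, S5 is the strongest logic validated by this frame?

Reflexive (axiom T): yes — every world is R-related to itself.
Symmetric (axiom B): yes — every pair in R has its reverse in R.
Euclidean (axiom 5): yes — any two successors of a common world are R-related.
So F validates K, T, KTB, S5. The strongest is S5.

S5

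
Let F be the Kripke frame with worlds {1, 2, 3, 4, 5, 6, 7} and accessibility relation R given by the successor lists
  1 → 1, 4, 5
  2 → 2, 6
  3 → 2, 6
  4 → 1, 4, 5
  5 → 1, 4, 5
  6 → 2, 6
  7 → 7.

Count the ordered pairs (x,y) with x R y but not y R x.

Enumerating: (3,2), (3,6).

2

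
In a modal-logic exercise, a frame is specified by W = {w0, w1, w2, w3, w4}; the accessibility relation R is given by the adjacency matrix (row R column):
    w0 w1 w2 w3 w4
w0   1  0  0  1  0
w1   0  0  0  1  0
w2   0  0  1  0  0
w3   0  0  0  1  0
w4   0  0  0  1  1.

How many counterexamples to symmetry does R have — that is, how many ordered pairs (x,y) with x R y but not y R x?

3

Enumerating: (w0,w3), (w1,w3), (w4,w3).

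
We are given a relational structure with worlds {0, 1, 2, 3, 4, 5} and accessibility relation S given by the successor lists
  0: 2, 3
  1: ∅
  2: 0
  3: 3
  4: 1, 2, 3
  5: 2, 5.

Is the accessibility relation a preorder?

No

Reflexive: no — 0 is not related to itself.
Transitive: no — 2 S 0 and 0 S 3, but not 2 S 3.
So S is not a preorder.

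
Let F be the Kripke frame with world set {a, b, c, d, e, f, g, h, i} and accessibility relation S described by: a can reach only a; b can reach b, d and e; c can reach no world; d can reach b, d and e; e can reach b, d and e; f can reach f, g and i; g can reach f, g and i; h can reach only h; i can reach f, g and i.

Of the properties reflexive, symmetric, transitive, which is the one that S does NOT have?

reflexive

Reflexive: no — c is not related to itself.
Symmetric: yes — every pair in S has its reverse in S.
Transitive: yes — every two-step S-path is closed by a direct edge.
Only reflexive fails.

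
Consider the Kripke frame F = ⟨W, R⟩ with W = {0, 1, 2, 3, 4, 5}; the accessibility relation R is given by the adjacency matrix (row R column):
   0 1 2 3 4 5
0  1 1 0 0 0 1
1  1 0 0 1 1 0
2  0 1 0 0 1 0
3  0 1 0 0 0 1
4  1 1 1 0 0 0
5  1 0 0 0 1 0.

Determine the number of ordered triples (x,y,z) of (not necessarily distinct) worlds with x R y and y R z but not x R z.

26

Enumerating: (0,1,3), (0,1,4), (0,5,4), (1,0,1), (1,0,5), (1,3,1), (1,3,5), (1,4,1), (1,4,2), (2,1,0), (2,1,3), (2,4,0), … and 14 more.
Total: 26.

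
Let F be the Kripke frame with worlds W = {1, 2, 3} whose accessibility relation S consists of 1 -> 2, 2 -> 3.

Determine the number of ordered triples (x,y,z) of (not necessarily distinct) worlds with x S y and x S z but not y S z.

Enumerating: (1,2,2), (2,3,3).

2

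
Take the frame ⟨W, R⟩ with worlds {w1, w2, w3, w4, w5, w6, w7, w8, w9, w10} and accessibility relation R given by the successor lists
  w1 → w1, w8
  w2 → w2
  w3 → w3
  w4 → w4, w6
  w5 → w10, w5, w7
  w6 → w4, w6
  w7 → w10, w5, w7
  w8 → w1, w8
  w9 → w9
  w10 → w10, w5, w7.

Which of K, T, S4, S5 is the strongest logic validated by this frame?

S5

Reflexive (axiom T): yes — every world is R-related to itself.
Transitive (axiom 4): yes — every two-step R-path is closed by a direct edge.
Euclidean (axiom 5): yes — any two successors of a common world are R-related.
So F validates K, T, S4, S5. The strongest is S5.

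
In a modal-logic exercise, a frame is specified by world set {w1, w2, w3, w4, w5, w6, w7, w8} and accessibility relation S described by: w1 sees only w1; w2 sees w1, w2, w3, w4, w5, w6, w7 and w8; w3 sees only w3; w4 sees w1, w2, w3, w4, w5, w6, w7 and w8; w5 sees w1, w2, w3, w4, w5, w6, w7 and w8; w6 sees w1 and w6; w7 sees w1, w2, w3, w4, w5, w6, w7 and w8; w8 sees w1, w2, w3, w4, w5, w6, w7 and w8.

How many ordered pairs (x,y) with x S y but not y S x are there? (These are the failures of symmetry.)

Enumerating: (w2,w1), (w2,w3), (w2,w6), (w4,w1), (w4,w3), (w4,w6), (w5,w1), (w5,w3), (w5,w6), (w6,w1), (w7,w1), (w7,w3), (w7,w6), (w8,w1), (w8,w3), (w8,w6).

16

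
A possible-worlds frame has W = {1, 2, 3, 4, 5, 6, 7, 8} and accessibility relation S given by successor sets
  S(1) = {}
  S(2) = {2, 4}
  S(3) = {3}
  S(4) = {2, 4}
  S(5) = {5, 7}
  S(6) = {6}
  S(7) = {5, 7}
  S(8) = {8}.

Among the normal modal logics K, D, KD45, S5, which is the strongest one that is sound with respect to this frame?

K

Serial (axiom D): no — 1 has no S-successor.
Euclidean (axiom 5): yes — any two successors of a common world are S-related.
Transitive (axiom 4): yes — every two-step S-path is closed by a direct edge.
Reflexive (axiom T): no — 1 is not related to itself.
So F validates K; D would additionally require S to be serial. The strongest is K.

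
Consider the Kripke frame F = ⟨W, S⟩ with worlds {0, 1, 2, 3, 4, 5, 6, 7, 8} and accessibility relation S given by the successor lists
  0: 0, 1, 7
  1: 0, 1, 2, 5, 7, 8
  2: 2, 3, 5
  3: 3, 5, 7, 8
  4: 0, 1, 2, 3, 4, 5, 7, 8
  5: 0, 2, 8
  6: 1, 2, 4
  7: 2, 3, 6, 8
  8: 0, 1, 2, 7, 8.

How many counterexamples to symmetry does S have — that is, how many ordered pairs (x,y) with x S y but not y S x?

23

Enumerating: (0,7), (1,2), (1,5), (1,7), (2,3), (3,5), (3,8), (4,0), (4,1), (4,2), (4,3), (4,5), … and 11 more.
Total: 23.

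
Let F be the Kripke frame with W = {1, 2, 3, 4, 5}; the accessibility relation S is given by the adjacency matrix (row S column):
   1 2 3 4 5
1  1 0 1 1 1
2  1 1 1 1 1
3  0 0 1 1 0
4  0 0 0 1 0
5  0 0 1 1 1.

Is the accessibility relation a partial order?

Reflexive: yes — every world is S-related to itself.
Transitive: yes — every two-step S-path is closed by a direct edge.
Antisymmetric: yes — no distinct pair is related both ways.
So S is a partial order.

Yes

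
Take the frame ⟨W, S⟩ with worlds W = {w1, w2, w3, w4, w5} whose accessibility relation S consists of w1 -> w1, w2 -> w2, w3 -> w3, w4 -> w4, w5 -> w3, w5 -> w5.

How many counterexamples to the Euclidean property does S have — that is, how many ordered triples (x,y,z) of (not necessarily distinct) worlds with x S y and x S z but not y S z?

1

Enumerating: (w5,w3,w5).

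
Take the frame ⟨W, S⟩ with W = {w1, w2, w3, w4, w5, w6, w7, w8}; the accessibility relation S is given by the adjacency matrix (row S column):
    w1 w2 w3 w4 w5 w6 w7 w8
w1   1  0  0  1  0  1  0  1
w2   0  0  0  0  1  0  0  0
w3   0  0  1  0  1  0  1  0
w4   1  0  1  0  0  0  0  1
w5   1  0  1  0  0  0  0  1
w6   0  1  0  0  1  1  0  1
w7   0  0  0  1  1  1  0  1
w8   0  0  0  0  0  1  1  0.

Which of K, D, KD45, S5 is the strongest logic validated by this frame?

D

Serial (axiom D): yes — every world has a successor (e.g. w1 S w1).
Euclidean (axiom 5): no — w1 S w4 and w1 S w6, but not w4 S w6.
Transitive (axiom 4): no — w1 S w4 and w4 S w3, but not w1 S w3.
Reflexive (axiom T): no — w2 is not related to itself.
So F validates K, D; KD45 would additionally require S to be Euclidean and transitive. The strongest is D.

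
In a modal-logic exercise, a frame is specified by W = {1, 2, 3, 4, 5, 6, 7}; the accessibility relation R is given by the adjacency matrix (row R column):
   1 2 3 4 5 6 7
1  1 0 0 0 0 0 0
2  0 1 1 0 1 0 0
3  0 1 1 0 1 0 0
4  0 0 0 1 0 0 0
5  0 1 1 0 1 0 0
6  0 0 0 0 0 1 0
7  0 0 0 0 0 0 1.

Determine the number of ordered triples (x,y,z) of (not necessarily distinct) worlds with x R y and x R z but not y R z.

0

R is Euclidean; there are no such tuples.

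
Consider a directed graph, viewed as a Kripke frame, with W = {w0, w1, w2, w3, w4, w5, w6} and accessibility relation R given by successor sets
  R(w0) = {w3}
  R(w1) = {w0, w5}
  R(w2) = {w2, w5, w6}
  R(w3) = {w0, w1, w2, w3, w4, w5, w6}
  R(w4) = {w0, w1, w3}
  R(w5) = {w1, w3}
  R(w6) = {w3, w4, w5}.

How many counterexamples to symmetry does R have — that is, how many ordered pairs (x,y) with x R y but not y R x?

Enumerating: (w1,w0), (w2,w5), (w2,w6), (w3,w1), (w3,w2), (w4,w0), (w4,w1), (w6,w4), (w6,w5).

9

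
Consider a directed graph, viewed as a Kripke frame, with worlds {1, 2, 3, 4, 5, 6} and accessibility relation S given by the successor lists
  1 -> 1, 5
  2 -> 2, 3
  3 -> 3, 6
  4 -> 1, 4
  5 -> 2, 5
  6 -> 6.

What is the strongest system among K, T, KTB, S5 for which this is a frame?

T

Reflexive (axiom T): yes — every world is S-related to itself.
Symmetric (axiom B): no — 1 S 5 but not 5 S 1.
Euclidean (axiom 5): no — 1 S 5 and 1 S 1, but not 5 S 1.
So F validates K, T; KTB would additionally require S to be symmetric. The strongest is T.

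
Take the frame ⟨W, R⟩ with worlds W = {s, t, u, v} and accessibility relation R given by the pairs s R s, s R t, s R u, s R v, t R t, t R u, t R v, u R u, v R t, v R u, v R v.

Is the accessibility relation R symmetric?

No

Symmetric: no — s R t but not t R s.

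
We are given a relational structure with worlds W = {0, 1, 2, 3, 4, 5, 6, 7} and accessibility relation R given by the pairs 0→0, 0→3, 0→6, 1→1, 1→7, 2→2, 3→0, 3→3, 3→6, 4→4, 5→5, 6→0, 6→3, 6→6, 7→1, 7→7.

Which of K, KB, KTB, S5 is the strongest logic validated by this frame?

S5

Symmetric (axiom B): yes — every pair in R has its reverse in R.
Reflexive (axiom T): yes — every world is R-related to itself.
Euclidean (axiom 5): yes — any two successors of a common world are R-related.
So F validates K, KB, KTB, S5. The strongest is S5.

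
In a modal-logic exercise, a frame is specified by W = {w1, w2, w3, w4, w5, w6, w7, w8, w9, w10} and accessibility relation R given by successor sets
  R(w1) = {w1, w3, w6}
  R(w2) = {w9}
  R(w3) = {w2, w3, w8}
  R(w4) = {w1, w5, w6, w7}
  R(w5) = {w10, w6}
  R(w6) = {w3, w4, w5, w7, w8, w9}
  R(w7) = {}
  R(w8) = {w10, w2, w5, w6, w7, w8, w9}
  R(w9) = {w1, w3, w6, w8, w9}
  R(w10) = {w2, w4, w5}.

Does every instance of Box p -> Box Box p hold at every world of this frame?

The schema 4 characterises exactly the transitive frames.
Transitive: no — w1 R w3 and w3 R w2, but not w1 R w2.

No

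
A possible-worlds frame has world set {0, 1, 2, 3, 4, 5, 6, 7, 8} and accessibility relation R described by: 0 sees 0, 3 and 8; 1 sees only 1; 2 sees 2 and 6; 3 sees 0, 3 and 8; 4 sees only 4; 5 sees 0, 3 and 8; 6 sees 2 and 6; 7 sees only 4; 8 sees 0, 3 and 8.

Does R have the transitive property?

Transitive: yes — every two-step R-path is closed by a direct edge.

Yes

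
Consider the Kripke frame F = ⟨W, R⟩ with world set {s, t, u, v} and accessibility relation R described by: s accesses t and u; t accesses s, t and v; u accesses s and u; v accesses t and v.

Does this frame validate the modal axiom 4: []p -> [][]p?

The schema 4 characterises exactly the transitive frames.
Transitive: no — s R t and t R v, but not s R v.

No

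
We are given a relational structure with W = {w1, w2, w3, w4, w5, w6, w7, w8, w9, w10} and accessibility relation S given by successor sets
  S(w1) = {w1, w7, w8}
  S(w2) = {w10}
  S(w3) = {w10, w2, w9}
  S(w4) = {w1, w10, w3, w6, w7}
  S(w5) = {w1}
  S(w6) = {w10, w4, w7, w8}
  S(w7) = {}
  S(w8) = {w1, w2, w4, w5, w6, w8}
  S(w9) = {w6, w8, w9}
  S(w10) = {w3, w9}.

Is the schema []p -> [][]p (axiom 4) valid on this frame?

Axiom 4 corresponds to the accessibility relation being transitive.
Transitive: no — w1 S w8 and w8 S w2, but not w1 S w2.

No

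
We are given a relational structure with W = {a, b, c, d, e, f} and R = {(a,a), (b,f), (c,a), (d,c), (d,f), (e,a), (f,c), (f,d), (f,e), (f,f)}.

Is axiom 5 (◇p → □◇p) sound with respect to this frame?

No

Axiom 5 corresponds to the accessibility relation being Euclidean.
Euclidean: no — d R c and d R f, but not c R f.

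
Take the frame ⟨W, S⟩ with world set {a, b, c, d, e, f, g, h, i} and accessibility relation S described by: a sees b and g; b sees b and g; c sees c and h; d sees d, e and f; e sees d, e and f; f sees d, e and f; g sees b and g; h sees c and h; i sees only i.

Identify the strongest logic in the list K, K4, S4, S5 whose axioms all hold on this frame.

K4

Transitive (axiom 4): yes — every two-step S-path is closed by a direct edge.
Reflexive (axiom T): no — a is not related to itself.
Euclidean (axiom 5): yes — any two successors of a common world are S-related.
So F validates K, K4; S4 would additionally require S to be reflexive. The strongest is K4.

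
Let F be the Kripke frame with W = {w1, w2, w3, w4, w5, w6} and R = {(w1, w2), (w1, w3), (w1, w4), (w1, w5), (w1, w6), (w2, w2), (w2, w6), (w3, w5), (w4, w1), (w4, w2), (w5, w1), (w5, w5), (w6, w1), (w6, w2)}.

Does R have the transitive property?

Transitive: no — w2 R w6 and w6 R w1, but not w2 R w1.

No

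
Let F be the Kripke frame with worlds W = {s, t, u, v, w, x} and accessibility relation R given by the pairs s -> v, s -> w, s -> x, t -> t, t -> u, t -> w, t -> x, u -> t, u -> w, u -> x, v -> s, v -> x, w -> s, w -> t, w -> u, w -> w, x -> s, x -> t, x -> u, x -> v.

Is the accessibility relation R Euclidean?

Euclidean: no — s R v and s R w, but not v R w.

No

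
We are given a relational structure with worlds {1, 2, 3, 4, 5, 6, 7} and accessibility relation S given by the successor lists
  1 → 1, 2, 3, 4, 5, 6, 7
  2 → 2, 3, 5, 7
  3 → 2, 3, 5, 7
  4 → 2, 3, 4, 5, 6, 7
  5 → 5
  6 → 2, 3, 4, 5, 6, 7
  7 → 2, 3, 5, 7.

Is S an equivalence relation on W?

Reflexive: yes — every world is S-related to itself.
Symmetric: no — 1 S 2 but not 2 S 1.
Transitive: yes — every two-step S-path is closed by a direct edge.
So S is not an equivalence relation.

No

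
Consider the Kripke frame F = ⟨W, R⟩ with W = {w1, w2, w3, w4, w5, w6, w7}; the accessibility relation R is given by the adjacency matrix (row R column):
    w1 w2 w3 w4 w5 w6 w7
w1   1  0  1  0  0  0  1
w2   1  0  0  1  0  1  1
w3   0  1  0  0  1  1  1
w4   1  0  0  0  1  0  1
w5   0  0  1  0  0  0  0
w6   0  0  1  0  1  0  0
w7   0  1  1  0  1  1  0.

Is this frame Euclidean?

Euclidean: no — w2 R w1 and w2 R w4, but not w1 R w4.

No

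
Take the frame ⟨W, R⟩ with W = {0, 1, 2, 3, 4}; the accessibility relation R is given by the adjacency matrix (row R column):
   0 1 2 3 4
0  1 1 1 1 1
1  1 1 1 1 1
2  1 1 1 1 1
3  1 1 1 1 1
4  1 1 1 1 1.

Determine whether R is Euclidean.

Euclidean: yes — any two successors of a common world are R-related.

Yes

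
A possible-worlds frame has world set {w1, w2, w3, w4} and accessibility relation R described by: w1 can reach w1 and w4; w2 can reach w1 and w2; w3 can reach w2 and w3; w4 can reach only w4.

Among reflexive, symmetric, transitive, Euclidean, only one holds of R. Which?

reflexive

Reflexive: yes — every world is R-related to itself.
Symmetric: no — w1 R w4 but not w4 R w1.
Transitive: no — w2 R w1 and w1 R w4, but not w2 R w4.
Euclidean: no — w1 R w4 and w1 R w1, but not w4 R w1.
Only reflexive holds.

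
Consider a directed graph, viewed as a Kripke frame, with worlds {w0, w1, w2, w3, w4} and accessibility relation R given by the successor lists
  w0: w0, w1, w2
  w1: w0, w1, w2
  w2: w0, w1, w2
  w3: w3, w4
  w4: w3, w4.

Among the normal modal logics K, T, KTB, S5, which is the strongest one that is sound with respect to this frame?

S5

Reflexive (axiom T): yes — every world is R-related to itself.
Symmetric (axiom B): yes — every pair in R has its reverse in R.
Euclidean (axiom 5): yes — any two successors of a common world are R-related.
So F validates K, T, KTB, S5. The strongest is S5.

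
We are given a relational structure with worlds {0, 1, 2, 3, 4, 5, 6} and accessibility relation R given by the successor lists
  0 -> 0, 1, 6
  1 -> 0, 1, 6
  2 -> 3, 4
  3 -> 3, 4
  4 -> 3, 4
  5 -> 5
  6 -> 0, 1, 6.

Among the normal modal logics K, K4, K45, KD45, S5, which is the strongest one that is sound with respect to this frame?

Transitive (axiom 4): yes — every two-step R-path is closed by a direct edge.
Euclidean (axiom 5): yes — any two successors of a common world are R-related.
Serial (axiom D): yes — every world has a successor (e.g. 0 R 0).
Reflexive (axiom T): no — 2 is not related to itself.
So F validates K, K4, K45, KD45; S5 would additionally require R to be reflexive. The strongest is KD45.

KD45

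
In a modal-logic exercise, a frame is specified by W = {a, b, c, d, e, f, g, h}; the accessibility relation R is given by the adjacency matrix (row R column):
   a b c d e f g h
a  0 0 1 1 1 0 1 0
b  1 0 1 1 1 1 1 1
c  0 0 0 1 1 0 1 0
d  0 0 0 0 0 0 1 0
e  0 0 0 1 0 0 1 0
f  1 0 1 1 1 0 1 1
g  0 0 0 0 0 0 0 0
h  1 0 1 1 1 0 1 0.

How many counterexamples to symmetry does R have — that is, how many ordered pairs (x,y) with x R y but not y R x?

Enumerating: (a,c), (a,d), (a,e), (a,g), (b,a), (b,c), (b,d), (b,e), (b,f), (b,g), (b,h), (c,d), … and 16 more.
Total: 28.

28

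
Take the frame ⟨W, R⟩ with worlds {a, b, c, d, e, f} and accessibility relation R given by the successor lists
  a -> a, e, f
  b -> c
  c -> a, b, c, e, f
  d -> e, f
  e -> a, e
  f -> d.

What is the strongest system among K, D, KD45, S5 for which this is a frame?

Serial (axiom D): yes — every world has a successor (e.g. a R a).
Euclidean (axiom 5): no — a R e and a R f, but not e R f.
Transitive (axiom 4): no — a R f and f R d, but not a R d.
Reflexive (axiom T): no — b is not related to itself.
So F validates K, D; KD45 would additionally require R to be Euclidean and transitive. The strongest is D.

D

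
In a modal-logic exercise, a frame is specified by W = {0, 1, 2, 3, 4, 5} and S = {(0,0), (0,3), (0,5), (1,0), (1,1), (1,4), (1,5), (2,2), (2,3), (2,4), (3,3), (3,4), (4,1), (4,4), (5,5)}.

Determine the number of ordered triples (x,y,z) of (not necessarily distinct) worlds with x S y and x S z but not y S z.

15

Enumerating: (0,3,0), (0,3,5), (0,5,0), (0,5,3), (1,0,1), (1,0,4), (1,4,0), (1,4,5), (1,5,0), (1,5,1), (1,5,4), (2,3,2), (2,4,2), (2,4,3), (3,4,3).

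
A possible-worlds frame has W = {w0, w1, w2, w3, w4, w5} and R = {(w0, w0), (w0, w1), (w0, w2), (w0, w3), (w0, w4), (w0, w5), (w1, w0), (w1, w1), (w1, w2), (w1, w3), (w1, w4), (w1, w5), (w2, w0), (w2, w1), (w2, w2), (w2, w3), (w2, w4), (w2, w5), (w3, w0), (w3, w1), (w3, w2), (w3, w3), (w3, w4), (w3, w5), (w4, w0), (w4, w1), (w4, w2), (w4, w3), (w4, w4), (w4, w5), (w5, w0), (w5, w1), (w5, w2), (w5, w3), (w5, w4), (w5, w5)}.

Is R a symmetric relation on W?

Yes

Symmetric: yes — every pair in R has its reverse in R.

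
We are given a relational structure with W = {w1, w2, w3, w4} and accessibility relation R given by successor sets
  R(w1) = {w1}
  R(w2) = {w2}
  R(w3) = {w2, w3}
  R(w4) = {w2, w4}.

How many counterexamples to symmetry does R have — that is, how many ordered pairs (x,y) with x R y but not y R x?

Enumerating: (w3,w2), (w4,w2).

2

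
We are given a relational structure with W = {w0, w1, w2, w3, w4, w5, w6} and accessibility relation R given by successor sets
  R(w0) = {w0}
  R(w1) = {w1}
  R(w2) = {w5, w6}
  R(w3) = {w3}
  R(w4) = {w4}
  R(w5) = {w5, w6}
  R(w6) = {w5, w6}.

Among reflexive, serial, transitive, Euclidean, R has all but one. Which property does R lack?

Reflexive: no — w2 is not related to itself.
Serial: yes — every world has a successor (e.g. w0 R w0).
Transitive: yes — every two-step R-path is closed by a direct edge.
Euclidean: yes — any two successors of a common world are R-related.
Only reflexive fails.

reflexive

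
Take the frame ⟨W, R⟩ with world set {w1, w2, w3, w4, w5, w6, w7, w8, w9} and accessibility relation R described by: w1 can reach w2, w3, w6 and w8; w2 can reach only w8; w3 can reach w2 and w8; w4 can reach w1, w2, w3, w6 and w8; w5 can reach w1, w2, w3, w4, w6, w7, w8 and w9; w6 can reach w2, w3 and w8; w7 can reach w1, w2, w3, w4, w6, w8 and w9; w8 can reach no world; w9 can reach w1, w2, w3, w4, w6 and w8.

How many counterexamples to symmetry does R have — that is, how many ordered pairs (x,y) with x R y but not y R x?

36

Enumerating: (w1,w2), (w1,w3), (w1,w6), (w1,w8), (w2,w8), (w3,w2), (w3,w8), (w4,w1), (w4,w2), (w4,w3), (w4,w6), (w4,w8), … and 24 more.
Total: 36.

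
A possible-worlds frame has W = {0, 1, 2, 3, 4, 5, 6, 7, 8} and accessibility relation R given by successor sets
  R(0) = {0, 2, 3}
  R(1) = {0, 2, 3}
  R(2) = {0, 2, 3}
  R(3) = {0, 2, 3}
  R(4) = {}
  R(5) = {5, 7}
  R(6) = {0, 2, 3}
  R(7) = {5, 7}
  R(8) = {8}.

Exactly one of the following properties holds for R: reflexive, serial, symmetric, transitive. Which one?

Reflexive: no — 1 is not related to itself.
Serial: no — 4 has no R-successor.
Symmetric: no — 1 R 0 but not 0 R 1.
Transitive: yes — every two-step R-path is closed by a direct edge.
Only transitive holds.

transitive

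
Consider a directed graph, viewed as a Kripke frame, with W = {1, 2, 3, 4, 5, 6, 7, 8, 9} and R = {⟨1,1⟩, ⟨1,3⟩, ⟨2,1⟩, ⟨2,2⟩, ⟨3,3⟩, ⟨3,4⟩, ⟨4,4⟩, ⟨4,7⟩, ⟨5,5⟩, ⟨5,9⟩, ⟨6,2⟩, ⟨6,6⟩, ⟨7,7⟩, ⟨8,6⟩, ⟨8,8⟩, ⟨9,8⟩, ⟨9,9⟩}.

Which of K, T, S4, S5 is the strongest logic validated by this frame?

Reflexive (axiom T): yes — every world is R-related to itself.
Transitive (axiom 4): no — 1 R 3 and 3 R 4, but not 1 R 4.
Euclidean (axiom 5): no — 1 R 3 and 1 R 1, but not 3 R 1.
So F validates K, T; S4 would additionally require R to be transitive. The strongest is T.

T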